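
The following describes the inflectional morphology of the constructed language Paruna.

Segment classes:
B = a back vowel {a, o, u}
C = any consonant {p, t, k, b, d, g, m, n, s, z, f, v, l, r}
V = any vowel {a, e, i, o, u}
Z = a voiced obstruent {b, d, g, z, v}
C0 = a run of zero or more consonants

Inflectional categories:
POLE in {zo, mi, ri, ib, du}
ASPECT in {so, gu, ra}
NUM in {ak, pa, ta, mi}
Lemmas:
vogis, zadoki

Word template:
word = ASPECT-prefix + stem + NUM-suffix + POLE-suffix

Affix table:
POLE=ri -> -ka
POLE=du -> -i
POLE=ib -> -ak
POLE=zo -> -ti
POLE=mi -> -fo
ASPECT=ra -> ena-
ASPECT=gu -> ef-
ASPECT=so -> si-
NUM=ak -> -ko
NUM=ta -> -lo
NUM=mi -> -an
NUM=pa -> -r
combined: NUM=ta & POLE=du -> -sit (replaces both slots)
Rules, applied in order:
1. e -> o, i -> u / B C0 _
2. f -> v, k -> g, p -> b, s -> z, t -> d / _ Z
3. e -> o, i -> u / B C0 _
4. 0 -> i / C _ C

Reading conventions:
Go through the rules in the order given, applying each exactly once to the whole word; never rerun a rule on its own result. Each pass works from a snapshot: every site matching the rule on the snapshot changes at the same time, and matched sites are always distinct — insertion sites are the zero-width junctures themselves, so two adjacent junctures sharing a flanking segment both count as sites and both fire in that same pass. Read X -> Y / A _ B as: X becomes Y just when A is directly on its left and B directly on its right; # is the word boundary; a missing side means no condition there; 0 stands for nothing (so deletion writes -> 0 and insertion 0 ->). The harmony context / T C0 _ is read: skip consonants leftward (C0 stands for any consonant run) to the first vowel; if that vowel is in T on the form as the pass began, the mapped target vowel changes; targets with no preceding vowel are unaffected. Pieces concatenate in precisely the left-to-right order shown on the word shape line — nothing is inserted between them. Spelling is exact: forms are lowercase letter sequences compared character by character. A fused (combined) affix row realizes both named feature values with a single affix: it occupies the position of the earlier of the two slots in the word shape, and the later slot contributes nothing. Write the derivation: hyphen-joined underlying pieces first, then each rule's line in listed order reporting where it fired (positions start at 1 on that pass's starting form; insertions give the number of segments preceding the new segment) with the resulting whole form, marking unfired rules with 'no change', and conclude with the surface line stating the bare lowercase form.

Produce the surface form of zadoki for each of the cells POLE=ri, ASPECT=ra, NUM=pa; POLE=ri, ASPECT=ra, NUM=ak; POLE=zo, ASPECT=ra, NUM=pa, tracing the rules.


cell POLE=ri, ASPECT=ra, NUM=pa:
underlying: ena-zadoki-r-ka
1. e -> o, i -> u / B C0 _: fires at position(s) 9: enazadokurka
2. f -> v, k -> g, p -> b, s -> z, t -> d / _ Z: no change
3. e -> o, i -> u / B C0 _: no change
4. 0 -> i / C _ C: inserts after position(s) 10: enazadokurika
surface: enazadokurika

cell POLE=ri, ASPECT=ra, NUM=ak:
underlying: ena-zadoki-ko-ka
1. e -> o, i -> u / B C0 _: fires at position(s) 9: enazadokukoka
2. f -> v, k -> g, p -> b, s -> z, t -> d / _ Z: no change
3. e -> o, i -> u / B C0 _: no change
4. 0 -> i / C _ C: no change
surface: enazadokukoka

cell POLE=zo, ASPECT=ra, NUM=pa:
underlying: ena-zadoki-r-ti
1. e -> o, i -> u / B C0 _: fires at position(s) 9: enazadokurti
2. f -> v, k -> g, p -> b, s -> z, t -> d / _ Z: no change
3. e -> o, i -> u / B C0 _: fires at position(s) 12: enazadokurtu
4. 0 -> i / C _ C: inserts after position(s) 10: enazadokuritu
surface: enazadokuritu


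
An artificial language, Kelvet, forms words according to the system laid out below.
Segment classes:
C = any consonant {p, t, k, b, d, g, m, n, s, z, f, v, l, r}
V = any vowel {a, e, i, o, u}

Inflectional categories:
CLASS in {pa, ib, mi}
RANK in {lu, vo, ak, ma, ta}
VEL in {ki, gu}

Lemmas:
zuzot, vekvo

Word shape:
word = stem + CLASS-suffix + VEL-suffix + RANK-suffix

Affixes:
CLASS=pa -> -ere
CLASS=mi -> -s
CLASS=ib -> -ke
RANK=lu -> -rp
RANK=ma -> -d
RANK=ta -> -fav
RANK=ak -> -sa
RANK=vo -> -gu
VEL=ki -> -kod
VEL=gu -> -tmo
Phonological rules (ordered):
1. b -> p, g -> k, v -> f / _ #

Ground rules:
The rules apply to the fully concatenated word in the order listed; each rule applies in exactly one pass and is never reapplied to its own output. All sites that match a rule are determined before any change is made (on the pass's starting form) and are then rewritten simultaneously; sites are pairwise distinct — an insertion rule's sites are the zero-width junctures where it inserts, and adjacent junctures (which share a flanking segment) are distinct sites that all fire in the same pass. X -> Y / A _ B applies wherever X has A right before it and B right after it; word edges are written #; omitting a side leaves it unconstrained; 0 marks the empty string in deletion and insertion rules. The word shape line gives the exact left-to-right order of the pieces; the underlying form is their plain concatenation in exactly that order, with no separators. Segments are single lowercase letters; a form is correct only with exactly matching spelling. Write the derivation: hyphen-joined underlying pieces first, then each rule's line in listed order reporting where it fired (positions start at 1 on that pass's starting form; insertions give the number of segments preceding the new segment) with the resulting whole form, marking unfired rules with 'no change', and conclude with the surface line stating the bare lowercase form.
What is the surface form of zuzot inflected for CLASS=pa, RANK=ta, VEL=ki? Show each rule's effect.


underlying: zuzot-ere-kod-fav
1. b -> p, g -> k, v -> f / _ #: fires at position(s) 14: zuzoterekodfaf
surface: zuzoterekodfaf


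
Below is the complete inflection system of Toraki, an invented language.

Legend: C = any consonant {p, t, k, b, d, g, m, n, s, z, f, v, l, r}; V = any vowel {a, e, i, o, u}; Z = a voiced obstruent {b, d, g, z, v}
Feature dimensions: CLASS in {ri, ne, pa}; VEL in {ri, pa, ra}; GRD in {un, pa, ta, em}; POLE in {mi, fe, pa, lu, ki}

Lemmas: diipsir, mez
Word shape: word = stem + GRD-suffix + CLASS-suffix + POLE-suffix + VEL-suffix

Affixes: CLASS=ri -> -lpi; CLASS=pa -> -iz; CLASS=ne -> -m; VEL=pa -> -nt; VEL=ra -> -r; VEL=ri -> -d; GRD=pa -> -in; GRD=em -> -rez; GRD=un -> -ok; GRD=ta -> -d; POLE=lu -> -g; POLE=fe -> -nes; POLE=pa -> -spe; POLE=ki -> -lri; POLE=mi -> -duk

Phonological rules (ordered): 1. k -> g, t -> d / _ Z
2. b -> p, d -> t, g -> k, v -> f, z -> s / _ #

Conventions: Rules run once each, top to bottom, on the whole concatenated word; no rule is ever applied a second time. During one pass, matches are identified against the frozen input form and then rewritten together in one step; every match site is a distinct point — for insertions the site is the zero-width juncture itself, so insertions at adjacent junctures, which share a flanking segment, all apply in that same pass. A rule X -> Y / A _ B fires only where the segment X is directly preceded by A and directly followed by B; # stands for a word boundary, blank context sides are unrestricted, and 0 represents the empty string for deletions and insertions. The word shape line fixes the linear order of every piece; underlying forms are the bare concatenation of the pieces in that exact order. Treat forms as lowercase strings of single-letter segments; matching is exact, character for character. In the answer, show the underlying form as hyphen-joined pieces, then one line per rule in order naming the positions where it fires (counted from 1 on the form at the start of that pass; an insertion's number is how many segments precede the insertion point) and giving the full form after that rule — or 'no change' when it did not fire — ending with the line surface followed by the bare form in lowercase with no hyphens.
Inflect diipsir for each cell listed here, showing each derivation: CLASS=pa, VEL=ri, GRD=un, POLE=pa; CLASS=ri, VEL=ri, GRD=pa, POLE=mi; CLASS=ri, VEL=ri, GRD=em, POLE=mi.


cell CLASS=pa, VEL=ri, GRD=un, POLE=pa:
underlying: diipsir-ok-iz-spe-d
1. k -> g, t -> d / _ Z: no change
2. b -> p, d -> t, g -> k, v -> f, z -> s / _ #: fires at position(s) 15: diipsirokizspet
surface: diipsirokizspet

cell CLASS=ri, VEL=ri, GRD=pa, POLE=mi:
underlying: diipsir-in-lpi-duk-d
1. k -> g, t -> d / _ Z: fires at position(s) 15: diipsirinlpidugd
2. b -> p, d -> t, g -> k, v -> f, z -> s / _ #: fires at position(s) 16: diipsirinlpidugt
surface: diipsirinlpidugt

cell CLASS=ri, VEL=ri, GRD=em, POLE=mi:
underlying: diipsir-rez-lpi-duk-d
1. k -> g, t -> d / _ Z: fires at position(s) 16: diipsirrezlpidugd
2. b -> p, d -> t, g -> k, v -> f, z -> s / _ #: fires at position(s) 17: diipsirrezlpidugt
surface: diipsirrezlpidugt


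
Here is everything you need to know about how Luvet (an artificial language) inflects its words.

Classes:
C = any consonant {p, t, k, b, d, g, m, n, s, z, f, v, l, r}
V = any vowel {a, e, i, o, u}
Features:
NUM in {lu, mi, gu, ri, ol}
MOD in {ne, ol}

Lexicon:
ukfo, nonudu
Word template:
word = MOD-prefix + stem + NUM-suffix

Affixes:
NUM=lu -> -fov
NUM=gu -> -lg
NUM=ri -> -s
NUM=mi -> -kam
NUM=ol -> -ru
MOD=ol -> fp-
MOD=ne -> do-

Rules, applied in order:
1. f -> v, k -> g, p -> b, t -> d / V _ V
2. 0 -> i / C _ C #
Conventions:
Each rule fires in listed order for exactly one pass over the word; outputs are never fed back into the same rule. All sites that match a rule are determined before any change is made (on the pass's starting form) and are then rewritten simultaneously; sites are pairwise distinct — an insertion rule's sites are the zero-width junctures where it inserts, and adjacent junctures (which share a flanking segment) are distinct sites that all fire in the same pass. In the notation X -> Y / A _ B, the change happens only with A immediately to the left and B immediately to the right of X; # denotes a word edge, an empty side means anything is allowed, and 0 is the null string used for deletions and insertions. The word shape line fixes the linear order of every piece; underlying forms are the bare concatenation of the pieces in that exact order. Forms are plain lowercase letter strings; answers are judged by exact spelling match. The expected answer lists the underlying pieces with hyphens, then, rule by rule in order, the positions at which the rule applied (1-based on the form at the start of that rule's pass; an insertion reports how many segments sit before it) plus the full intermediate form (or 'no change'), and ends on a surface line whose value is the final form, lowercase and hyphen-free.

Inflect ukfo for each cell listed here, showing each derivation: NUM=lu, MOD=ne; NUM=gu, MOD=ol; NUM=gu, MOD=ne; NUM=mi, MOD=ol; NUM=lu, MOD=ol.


cell NUM=lu, MOD=ne:
underlying: do-ukfo-fov
1. f -> v, k -> g, p -> b, t -> d / V _ V: fires at position(s) 7: doukfovov
2. 0 -> i / C _ C #: no change
surface: doukfovov

cell NUM=gu, MOD=ol:
underlying: fp-ukfo-lg
1. f -> v, k -> g, p -> b, t -> d / V _ V: no change
2. 0 -> i / C _ C #: inserts after position(s) 7: fpukfolig
surface: fpukfolig

cell NUM=gu, MOD=ne:
underlying: do-ukfo-lg
1. f -> v, k -> g, p -> b, t -> d / V _ V: no change
2. 0 -> i / C _ C #: inserts after position(s) 7: doukfolig
surface: doukfolig

cell NUM=mi, MOD=ol:
underlying: fp-ukfo-kam
1. f -> v, k -> g, p -> b, t -> d / V _ V: fires at position(s) 7: fpukfogam
2. 0 -> i / C _ C #: no change
surface: fpukfogam

cell NUM=lu, MOD=ol:
underlying: fp-ukfo-fov
1. f -> v, k -> g, p -> b, t -> d / V _ V: fires at position(s) 7: fpukfovov
2. 0 -> i / C _ C #: no change
surface: fpukfovov


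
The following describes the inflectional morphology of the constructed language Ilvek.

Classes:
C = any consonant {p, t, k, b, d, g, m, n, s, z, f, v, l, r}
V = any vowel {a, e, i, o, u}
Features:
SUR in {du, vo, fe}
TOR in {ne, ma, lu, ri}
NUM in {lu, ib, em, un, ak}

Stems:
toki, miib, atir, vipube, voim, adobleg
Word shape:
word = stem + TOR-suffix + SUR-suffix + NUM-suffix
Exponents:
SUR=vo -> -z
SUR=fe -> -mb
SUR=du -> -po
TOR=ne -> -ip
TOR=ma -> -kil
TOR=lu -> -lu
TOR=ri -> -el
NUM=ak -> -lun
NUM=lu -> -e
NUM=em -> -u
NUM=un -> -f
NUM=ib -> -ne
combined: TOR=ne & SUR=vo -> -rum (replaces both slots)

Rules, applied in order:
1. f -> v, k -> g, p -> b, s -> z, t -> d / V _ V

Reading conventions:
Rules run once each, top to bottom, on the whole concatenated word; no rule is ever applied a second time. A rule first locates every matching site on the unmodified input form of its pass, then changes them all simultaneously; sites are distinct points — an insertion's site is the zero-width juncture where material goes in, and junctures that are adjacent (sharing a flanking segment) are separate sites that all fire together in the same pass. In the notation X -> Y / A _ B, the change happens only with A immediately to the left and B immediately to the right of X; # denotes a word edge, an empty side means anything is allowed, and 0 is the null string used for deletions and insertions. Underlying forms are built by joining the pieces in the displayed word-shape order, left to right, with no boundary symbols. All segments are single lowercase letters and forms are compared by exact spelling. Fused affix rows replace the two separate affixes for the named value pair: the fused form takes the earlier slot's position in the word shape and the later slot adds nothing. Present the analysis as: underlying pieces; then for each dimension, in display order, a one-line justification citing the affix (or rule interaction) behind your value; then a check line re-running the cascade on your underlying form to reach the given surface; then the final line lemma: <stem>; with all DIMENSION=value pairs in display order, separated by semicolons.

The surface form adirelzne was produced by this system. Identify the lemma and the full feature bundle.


underlying: atir-el-z-ne
SUR=vo - signalled by the affix -z
TOR=ri - signalled by the affix -el
NUM=ib - signalled by the affix -ne
check: atirelzne -> adirelzne
lemma: atir; SUR=vo; TOR=ri; NUM=ib


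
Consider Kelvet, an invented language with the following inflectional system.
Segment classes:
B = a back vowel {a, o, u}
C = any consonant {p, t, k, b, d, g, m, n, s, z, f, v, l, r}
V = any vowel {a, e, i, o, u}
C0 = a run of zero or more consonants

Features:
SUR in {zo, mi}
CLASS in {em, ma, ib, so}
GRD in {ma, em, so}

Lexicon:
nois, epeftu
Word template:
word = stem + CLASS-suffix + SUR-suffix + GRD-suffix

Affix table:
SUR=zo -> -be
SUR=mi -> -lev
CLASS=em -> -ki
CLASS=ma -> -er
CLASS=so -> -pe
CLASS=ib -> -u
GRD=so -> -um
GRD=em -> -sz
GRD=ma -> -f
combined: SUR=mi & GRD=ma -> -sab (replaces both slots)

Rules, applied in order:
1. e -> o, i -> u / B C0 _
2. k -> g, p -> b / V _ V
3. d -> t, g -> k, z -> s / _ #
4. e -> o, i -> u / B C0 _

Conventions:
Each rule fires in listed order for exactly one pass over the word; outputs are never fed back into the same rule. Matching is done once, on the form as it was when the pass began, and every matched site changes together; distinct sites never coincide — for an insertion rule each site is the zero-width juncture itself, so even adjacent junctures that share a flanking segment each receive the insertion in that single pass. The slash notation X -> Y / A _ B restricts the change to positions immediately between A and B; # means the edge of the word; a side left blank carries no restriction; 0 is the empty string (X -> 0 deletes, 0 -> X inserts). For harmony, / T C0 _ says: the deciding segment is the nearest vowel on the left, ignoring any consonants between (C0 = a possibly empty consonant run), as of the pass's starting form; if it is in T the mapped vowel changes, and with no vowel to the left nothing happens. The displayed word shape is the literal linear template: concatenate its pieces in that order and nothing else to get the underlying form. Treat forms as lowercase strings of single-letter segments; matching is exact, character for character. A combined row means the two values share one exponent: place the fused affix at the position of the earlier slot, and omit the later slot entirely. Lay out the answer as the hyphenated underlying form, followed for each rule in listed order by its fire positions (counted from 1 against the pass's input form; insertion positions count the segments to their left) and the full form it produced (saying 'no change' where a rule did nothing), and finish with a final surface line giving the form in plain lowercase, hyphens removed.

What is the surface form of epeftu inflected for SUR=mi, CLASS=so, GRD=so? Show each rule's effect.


underlying: epeftu-pe-lev-um
1. e -> o, i -> u / B C0 _: fires at position(s) 8: epeftupolevum
2. k -> g, p -> b / V _ V: fires at position(s) 2, 7: ebeftubolevum
3. d -> t, g -> k, z -> s / _ #: no change
4. e -> o, i -> u / B C0 _: fires at position(s) 10: ebeftubolovum
surface: ebeftubolovum


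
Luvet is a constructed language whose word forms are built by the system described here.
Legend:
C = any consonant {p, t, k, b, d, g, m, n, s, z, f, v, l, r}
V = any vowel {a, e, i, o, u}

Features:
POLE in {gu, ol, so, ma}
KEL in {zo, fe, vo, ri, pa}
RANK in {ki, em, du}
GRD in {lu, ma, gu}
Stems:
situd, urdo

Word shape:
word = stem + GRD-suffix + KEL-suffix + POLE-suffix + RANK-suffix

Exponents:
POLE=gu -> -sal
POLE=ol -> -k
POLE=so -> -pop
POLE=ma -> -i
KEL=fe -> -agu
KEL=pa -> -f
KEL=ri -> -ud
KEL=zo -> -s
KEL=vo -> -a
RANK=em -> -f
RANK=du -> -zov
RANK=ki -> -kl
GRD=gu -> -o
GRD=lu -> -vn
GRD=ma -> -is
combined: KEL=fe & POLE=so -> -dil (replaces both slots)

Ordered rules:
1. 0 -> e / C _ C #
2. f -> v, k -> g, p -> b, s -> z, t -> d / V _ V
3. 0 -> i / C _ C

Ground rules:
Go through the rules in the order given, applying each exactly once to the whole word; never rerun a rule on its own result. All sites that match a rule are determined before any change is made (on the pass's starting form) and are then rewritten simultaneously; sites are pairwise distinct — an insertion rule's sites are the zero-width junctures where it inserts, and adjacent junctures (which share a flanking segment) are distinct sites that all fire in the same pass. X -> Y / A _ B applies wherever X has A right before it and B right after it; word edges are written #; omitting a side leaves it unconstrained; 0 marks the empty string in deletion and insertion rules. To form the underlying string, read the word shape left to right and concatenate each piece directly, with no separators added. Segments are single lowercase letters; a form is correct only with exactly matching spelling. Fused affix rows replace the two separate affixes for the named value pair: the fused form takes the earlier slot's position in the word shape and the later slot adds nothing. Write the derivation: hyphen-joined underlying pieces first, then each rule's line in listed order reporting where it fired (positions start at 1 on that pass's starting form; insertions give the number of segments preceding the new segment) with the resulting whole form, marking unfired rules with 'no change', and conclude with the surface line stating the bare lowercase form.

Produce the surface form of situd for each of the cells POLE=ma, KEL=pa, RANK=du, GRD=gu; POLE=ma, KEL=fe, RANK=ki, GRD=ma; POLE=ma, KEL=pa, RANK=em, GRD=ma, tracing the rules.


cell POLE=ma, KEL=pa, RANK=du, GRD=gu:
underlying: situd-o-f-i-zov
1. 0 -> e / C _ C #: no change
2. f -> v, k -> g, p -> b, s -> z, t -> d / V _ V: fires at position(s) 3, 7: sidudovizov
3. 0 -> i / C _ C: no change
surface: sidudovizov

cell POLE=ma, KEL=fe, RANK=ki, GRD=ma:
underlying: situd-is-agu-i-kl
1. 0 -> e / C _ C #: inserts after position(s) 12: situdisaguikel
2. f -> v, k -> g, p -> b, s -> z, t -> d / V _ V: fires at position(s) 3, 7, 12: sidudizaguigel
3. 0 -> i / C _ C: no change
surface: sidudizaguigel

cell POLE=ma, KEL=pa, RANK=em, GRD=ma:
underlying: situd-is-f-i-f
1. 0 -> e / C _ C #: no change
2. f -> v, k -> g, p -> b, s -> z, t -> d / V _ V: fires at position(s) 3: sidudisfif
3. 0 -> i / C _ C: inserts after position(s) 7: sidudisifif
surface: sidudisifif


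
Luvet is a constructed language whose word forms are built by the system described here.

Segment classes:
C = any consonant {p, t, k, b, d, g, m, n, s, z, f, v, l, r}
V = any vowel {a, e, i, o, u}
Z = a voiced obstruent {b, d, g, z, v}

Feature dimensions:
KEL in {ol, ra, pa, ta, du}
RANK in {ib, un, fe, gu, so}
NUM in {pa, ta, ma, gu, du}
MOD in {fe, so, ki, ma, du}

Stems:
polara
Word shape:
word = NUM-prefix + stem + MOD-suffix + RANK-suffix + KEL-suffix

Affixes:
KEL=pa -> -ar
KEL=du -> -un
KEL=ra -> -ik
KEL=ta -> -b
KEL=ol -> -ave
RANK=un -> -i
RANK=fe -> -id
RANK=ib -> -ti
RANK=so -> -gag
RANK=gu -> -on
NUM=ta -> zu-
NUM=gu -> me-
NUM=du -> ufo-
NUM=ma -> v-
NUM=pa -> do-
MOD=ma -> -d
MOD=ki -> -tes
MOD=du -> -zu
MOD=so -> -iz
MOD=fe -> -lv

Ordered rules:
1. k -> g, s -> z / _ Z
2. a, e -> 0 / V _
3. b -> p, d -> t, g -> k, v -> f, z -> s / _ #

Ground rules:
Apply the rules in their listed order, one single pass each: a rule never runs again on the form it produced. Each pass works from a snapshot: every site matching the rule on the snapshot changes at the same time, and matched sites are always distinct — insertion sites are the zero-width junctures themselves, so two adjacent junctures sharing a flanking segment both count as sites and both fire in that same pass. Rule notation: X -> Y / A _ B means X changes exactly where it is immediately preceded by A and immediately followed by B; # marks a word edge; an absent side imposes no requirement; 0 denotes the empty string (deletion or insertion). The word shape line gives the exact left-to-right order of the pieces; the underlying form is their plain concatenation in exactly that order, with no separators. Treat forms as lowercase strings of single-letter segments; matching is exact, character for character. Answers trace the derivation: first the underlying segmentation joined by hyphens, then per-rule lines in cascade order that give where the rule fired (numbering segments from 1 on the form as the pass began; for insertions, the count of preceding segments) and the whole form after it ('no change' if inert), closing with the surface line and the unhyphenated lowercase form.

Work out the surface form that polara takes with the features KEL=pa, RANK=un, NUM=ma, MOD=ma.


underlying: v-polara-d-i-ar
1. k -> g, s -> z / _ Z: no change
2. a, e -> 0 / V _: fires at position(s) 10: vpolaradir
3. b -> p, d -> t, g -> k, v -> f, z -> s / _ #: no change
surface: vpolaradir


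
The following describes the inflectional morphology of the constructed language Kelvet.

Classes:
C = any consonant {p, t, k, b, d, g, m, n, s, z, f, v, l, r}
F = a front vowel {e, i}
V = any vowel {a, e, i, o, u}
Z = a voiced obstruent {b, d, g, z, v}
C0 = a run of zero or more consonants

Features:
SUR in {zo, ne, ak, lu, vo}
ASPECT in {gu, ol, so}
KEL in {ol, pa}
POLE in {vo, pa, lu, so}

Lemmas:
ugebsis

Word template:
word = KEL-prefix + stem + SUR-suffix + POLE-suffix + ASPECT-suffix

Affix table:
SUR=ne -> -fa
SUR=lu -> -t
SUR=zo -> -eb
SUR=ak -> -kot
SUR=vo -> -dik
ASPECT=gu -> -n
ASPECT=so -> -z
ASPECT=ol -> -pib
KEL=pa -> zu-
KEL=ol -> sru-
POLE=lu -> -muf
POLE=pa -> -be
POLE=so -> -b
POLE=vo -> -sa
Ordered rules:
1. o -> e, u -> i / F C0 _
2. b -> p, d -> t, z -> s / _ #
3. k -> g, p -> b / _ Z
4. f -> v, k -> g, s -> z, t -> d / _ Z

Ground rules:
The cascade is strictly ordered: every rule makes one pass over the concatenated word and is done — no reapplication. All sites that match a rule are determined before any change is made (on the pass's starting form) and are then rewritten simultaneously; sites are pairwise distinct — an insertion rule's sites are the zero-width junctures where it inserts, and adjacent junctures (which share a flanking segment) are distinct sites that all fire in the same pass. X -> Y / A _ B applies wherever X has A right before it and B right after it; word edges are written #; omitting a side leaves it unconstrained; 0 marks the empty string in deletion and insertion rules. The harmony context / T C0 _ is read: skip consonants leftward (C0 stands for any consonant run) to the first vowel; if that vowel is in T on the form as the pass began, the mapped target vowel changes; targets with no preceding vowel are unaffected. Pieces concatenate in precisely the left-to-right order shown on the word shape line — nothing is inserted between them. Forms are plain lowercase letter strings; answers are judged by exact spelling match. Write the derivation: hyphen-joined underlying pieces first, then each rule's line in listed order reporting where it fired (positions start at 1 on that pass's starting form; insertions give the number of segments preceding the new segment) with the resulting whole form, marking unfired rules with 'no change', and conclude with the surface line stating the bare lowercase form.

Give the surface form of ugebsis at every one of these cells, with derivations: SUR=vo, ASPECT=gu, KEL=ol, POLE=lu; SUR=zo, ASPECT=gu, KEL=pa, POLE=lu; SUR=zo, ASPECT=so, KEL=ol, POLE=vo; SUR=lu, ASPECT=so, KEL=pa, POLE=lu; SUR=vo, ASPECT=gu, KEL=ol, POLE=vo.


cell SUR=vo, ASPECT=gu, KEL=ol, POLE=lu:
underlying: sru-ugebsis-dik-muf-n
1. o -> e, u -> i / F C0 _: fires at position(s) 15: sruugebsisdikmifn
2. b -> p, d -> t, z -> s / _ #: no change
3. k -> g, p -> b / _ Z: no change
4. f -> v, k -> g, s -> z, t -> d / _ Z: fires at position(s) 10: sruugebsizdikmifn
surface: sruugebsizdikmifn

cell SUR=zo, ASPECT=gu, KEL=pa, POLE=lu:
underlying: zu-ugebsis-eb-muf-n
1. o -> e, u -> i / F C0 _: fires at position(s) 13: zuugebsisebmifn
2. b -> p, d -> t, z -> s / _ #: no change
3. k -> g, p -> b / _ Z: no change
4. f -> v, k -> g, s -> z, t -> d / _ Z: no change
surface: zuugebsisebmifn

cell SUR=zo, ASPECT=so, KEL=ol, POLE=vo:
underlying: sru-ugebsis-eb-sa-z
1. o -> e, u -> i / F C0 _: no change
2. b -> p, d -> t, z -> s / _ #: fires at position(s) 15: sruugebsisebsas
3. k -> g, p -> b / _ Z: no change
4. f -> v, k -> g, s -> z, t -> d / _ Z: no change
surface: sruugebsisebsas

cell SUR=lu, ASPECT=so, KEL=pa, POLE=lu:
underlying: zu-ugebsis-t-muf-z
1. o -> e, u -> i / F C0 _: fires at position(s) 12: zuugebsistmifz
2. b -> p, d -> t, z -> s / _ #: fires at position(s) 14: zuugebsistmifs
3. k -> g, p -> b / _ Z: no change
4. f -> v, k -> g, s -> z, t -> d / _ Z: no change
surface: zuugebsistmifs

cell SUR=vo, ASPECT=gu, KEL=ol, POLE=vo:
underlying: sru-ugebsis-dik-sa-n
1. o -> e, u -> i / F C0 _: no change
2. b -> p, d -> t, z -> s / _ #: no change
3. k -> g, p -> b / _ Z: no change
4. f -> v, k -> g, s -> z, t -> d / _ Z: fires at position(s) 10: sruugebsizdiksan
surface: sruugebsizdiksan


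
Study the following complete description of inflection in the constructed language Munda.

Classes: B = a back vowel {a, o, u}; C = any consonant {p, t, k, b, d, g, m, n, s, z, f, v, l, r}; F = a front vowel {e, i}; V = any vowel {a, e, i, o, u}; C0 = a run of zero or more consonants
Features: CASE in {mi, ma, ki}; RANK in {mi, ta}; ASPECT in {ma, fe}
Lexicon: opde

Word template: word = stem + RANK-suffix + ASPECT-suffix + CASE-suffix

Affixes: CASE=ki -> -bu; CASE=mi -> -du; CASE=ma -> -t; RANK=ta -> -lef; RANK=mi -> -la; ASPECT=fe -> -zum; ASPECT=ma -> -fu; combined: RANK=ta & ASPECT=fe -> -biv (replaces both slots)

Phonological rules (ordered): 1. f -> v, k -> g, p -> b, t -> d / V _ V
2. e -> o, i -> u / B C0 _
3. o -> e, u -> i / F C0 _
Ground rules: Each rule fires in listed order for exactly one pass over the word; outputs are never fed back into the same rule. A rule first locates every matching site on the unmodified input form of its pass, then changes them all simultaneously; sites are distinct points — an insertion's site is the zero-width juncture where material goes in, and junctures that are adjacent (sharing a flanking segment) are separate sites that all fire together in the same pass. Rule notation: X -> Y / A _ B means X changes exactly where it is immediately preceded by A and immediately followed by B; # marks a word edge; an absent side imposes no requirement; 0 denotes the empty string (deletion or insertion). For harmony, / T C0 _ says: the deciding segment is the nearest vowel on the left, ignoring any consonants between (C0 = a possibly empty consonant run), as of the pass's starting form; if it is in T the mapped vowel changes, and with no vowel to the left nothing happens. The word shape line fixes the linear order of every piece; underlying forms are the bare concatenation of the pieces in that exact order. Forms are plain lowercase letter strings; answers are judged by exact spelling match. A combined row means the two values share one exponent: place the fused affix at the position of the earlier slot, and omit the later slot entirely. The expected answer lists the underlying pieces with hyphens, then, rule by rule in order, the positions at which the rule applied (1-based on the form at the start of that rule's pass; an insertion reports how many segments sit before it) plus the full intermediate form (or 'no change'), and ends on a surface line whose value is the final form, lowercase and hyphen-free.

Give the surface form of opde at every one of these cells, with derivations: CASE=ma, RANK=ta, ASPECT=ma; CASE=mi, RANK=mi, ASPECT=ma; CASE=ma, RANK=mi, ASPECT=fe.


cell CASE=ma, RANK=ta, ASPECT=ma:
underlying: opde-lef-fu-t
1. f -> v, k -> g, p -> b, t -> d / V _ V: no change
2. e -> o, i -> u / B C0 _: fires at position(s) 4: opdoleffut
3. o -> e, u -> i / F C0 _: fires at position(s) 9: opdoleffit
surface: opdoleffit

cell CASE=mi, RANK=mi, ASPECT=ma:
underlying: opde-la-fu-du
1. f -> v, k -> g, p -> b, t -> d / V _ V: fires at position(s) 7: opdelavudu
2. e -> o, i -> u / B C0 _: fires at position(s) 4: opdolavudu
3. o -> e, u -> i / F C0 _: no change
surface: opdolavudu

cell CASE=ma, RANK=mi, ASPECT=fe:
underlying: opde-la-zum-t
1. f -> v, k -> g, p -> b, t -> d / V _ V: no change
2. e -> o, i -> u / B C0 _: fires at position(s) 4: opdolazumt
3. o -> e, u -> i / F C0 _: no change
surface: opdolazumt


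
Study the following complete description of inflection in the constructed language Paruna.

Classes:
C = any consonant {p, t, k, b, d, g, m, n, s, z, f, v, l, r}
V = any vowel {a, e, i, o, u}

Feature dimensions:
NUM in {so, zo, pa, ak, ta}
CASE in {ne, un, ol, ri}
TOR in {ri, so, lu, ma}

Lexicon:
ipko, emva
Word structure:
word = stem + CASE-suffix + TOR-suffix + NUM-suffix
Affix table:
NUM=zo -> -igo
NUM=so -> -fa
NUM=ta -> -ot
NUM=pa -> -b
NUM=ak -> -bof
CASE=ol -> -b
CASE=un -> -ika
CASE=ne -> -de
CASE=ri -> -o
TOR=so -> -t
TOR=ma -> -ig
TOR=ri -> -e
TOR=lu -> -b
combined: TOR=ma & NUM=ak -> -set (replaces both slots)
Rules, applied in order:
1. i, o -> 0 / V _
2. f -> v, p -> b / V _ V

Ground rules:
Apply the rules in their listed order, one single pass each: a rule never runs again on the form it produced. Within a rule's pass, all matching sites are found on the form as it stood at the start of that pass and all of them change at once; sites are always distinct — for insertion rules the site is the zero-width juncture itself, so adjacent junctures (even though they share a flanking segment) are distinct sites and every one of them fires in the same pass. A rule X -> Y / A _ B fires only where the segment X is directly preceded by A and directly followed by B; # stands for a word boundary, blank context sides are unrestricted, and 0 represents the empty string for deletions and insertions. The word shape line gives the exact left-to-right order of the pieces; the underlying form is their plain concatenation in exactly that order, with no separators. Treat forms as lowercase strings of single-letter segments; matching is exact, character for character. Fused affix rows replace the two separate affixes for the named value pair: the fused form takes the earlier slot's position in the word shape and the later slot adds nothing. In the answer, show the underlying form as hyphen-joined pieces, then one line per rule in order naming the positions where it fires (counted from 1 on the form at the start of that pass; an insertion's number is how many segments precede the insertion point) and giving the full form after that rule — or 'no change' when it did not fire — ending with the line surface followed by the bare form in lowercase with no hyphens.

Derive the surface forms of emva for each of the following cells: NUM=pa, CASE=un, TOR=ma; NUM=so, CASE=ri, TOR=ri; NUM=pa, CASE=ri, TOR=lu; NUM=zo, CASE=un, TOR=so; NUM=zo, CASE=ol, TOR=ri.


cell NUM=pa, CASE=un, TOR=ma:
underlying: emva-ika-ig-b
1. i, o -> 0 / V _: fires at position(s) 5, 8: emvakagb
2. f -> v, p -> b / V _ V: no change
surface: emvakagb

cell NUM=so, CASE=ri, TOR=ri:
underlying: emva-o-e-fa
1. i, o -> 0 / V _: fires at position(s) 5: emvaefa
2. f -> v, p -> b / V _ V: fires at position(s) 6: emvaeva
surface: emvaeva

cell NUM=pa, CASE=ri, TOR=lu:
underlying: emva-o-b-b
1. i, o -> 0 / V _: fires at position(s) 5: emvabb
2. f -> v, p -> b / V _ V: no change
surface: emvabb

cell NUM=zo, CASE=un, TOR=so:
underlying: emva-ika-t-igo
1. i, o -> 0 / V _: fires at position(s) 5: emvakatigo
2. f -> v, p -> b / V _ V: no change
surface: emvakatigo

cell NUM=zo, CASE=ol, TOR=ri:
underlying: emva-b-e-igo
1. i, o -> 0 / V _: fires at position(s) 7: emvabego
2. f -> v, p -> b / V _ V: no change
surface: emvabego


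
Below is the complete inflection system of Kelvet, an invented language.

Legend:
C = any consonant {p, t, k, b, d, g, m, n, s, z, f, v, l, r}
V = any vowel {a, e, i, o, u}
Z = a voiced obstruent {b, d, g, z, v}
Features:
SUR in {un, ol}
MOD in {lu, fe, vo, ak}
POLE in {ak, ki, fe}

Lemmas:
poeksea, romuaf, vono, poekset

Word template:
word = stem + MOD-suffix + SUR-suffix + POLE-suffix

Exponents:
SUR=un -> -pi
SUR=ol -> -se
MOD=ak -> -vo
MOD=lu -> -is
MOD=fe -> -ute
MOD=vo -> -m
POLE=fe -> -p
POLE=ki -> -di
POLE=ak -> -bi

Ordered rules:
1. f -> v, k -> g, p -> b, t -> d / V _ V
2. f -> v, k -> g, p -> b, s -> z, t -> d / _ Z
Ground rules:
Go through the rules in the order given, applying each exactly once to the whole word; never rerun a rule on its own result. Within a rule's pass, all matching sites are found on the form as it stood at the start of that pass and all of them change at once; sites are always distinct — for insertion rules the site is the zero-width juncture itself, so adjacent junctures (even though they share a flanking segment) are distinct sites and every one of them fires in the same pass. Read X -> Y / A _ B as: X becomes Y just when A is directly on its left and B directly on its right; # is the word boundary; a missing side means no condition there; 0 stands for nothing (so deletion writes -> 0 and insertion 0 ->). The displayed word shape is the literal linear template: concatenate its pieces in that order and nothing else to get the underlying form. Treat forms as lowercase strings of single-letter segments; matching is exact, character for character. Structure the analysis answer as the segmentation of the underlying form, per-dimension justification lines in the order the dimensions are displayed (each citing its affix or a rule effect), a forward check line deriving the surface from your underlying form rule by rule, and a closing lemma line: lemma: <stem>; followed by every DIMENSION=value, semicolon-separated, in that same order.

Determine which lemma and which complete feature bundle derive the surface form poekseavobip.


underlying: poeksea-vo-pi-p
SUR=un - signalled by the affix -pi
MOD=ak - signalled by the affix -vo
POLE=fe - signalled by the affix -p
check: poekseavopip -> poekseavobip -> poekseavobip
lemma: poeksea; SUR=un; MOD=ak; POLE=fe


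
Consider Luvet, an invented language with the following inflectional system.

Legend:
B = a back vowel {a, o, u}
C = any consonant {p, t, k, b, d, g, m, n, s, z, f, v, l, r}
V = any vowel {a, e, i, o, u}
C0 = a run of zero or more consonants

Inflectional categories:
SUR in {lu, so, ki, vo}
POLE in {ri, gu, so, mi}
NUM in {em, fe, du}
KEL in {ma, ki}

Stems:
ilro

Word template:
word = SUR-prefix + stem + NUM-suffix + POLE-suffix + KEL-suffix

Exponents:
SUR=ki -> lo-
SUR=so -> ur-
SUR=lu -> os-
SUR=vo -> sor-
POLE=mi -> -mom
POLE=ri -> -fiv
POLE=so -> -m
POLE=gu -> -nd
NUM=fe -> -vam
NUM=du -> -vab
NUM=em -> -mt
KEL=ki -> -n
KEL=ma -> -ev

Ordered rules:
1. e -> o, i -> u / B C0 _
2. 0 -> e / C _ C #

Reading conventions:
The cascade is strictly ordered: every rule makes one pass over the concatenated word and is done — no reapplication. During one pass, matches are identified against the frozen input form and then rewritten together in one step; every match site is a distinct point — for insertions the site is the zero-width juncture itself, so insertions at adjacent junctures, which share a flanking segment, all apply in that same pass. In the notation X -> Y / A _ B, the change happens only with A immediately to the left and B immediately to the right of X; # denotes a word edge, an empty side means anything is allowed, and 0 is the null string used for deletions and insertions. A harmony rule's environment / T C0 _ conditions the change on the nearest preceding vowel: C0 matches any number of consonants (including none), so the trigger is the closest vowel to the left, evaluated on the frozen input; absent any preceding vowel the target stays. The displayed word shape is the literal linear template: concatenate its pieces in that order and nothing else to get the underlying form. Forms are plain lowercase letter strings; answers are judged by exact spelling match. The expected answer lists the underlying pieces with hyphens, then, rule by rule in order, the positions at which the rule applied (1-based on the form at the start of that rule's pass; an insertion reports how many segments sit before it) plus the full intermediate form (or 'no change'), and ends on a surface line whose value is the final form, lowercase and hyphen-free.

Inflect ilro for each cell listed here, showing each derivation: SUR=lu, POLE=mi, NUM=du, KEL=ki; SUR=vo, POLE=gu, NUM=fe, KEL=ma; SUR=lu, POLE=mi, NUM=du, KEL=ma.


cell SUR=lu, POLE=mi, NUM=du, KEL=ki:
underlying: os-ilro-vab-mom-n
1. e -> o, i -> u / B C0 _: fires at position(s) 3: osulrovabmomn
2. 0 -> e / C _ C #: inserts after position(s) 12: osulrovabmomen
surface: osulrovabmomen

cell SUR=vo, POLE=gu, NUM=fe, KEL=ma:
underlying: sor-ilro-vam-nd-ev
1. e -> o, i -> u / B C0 _: fires at position(s) 4, 13: sorulrovamndov
2. 0 -> e / C _ C #: no change
surface: sorulrovamndov

cell SUR=lu, POLE=mi, NUM=du, KEL=ma:
underlying: os-ilro-vab-mom-ev
1. e -> o, i -> u / B C0 _: fires at position(s) 3, 13: osulrovabmomov
2. 0 -> e / C _ C #: no change
surface: osulrovabmomov


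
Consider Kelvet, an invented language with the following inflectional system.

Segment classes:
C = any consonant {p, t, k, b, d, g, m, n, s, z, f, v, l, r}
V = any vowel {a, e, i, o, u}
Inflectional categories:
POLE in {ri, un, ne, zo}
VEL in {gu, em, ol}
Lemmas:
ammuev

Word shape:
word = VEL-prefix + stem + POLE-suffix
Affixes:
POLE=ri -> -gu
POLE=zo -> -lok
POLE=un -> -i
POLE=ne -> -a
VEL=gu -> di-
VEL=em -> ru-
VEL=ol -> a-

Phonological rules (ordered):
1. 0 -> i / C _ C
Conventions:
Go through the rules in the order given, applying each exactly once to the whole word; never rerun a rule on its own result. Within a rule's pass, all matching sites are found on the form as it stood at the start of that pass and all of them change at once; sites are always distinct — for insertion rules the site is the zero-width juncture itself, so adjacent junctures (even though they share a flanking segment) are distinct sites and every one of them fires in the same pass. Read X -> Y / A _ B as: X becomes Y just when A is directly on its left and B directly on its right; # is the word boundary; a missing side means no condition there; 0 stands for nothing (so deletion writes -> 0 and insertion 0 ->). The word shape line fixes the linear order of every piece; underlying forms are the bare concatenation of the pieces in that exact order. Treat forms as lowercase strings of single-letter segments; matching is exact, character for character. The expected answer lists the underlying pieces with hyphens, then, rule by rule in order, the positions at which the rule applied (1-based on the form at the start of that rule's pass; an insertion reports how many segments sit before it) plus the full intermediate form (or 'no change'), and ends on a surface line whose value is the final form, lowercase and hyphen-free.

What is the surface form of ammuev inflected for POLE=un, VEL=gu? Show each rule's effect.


underlying: di-ammuev-i
1. 0 -> i / C _ C: inserts after position(s) 4: diamimuevi
surface: diamimuevi
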